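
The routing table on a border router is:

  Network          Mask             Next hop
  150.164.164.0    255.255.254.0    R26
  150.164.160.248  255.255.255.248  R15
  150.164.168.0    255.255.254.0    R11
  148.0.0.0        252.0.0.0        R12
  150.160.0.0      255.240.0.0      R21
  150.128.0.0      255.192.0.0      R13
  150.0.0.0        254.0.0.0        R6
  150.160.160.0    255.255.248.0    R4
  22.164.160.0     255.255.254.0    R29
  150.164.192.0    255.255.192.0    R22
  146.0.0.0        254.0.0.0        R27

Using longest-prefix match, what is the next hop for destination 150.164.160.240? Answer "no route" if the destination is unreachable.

Routes whose prefix contains 150.164.160.240:
  148.0.0.0/6 (148.0.0.0 - 151.255.255.255) -> R12
  150.0.0.0/7 (150.0.0.0 - 151.255.255.255) -> R6
  150.128.0.0/10 (150.128.0.0 - 150.191.255.255) -> R13
  150.160.0.0/12 (150.160.0.0 - 150.175.255.255) -> R21
More-specific entries that do NOT match:
  150.164.160.248/29 (150.164.160.248 - 150.164.160.255) does not contain 150.164.160.240
  150.164.164.0/23 (150.164.164.0 - 150.164.165.255) does not contain 150.164.160.240
  150.164.168.0/23 (150.164.168.0 - 150.164.169.255) does not contain 150.164.160.240
  22.164.160.0/23 (22.164.160.0 - 22.164.161.255) does not contain 150.164.160.240
  150.160.160.0/21 (150.160.160.0 - 150.160.167.255) does not contain 150.164.160.240
  150.164.192.0/18 (150.164.192.0 - 150.164.255.255) does not contain 150.164.160.240
Longest matching prefix is /12 -> next hop R21.

R21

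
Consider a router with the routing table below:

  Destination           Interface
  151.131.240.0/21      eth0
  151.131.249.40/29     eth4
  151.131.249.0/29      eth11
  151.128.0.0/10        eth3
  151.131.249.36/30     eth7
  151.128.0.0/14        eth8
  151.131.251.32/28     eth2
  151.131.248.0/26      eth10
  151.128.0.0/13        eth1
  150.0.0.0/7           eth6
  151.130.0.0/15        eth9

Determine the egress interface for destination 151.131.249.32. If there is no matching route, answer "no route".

Routes whose prefix contains 151.131.249.32:
  150.0.0.0/7 (150.0.0.0 - 151.255.255.255) -> eth6
  151.128.0.0/10 (151.128.0.0 - 151.191.255.255) -> eth3
  151.128.0.0/13 (151.128.0.0 - 151.135.255.255) -> eth1
  151.128.0.0/14 (151.128.0.0 - 151.131.255.255) -> eth8
  151.130.0.0/15 (151.130.0.0 - 151.131.255.255) -> eth9
More-specific entries that do NOT match:
  151.131.249.36/30 (151.131.249.36 - 151.131.249.39) does not contain 151.131.249.32
  151.131.249.40/29 (151.131.249.40 - 151.131.249.47) does not contain 151.131.249.32
  151.131.249.0/29 (151.131.249.0 - 151.131.249.7) does not contain 151.131.249.32
  151.131.251.32/28 (151.131.251.32 - 151.131.251.47) does not contain 151.131.249.32
  151.131.248.0/26 (151.131.248.0 - 151.131.248.63) does not contain 151.131.249.32
  151.131.240.0/21 (151.131.240.0 - 151.131.247.255) does not contain 151.131.249.32
Longest matching prefix is /15 -> interface eth9.

eth9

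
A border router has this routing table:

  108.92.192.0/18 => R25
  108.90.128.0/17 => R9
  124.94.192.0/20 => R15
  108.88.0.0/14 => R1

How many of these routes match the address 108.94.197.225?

No listed prefix contains 108.94.197.225.
Total matching entries: 0.

0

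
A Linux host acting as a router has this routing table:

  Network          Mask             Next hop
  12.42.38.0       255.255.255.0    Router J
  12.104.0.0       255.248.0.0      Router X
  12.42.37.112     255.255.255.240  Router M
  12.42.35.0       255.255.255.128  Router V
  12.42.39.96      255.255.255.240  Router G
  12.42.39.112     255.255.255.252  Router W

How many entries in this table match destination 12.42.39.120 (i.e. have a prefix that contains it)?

0

No listed prefix contains 12.42.39.120.
Total matching entries: 0.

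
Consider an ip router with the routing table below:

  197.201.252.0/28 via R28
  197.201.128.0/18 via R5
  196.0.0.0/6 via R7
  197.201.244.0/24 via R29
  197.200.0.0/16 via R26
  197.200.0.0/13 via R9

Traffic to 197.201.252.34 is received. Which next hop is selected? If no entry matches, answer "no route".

Routes whose prefix contains 197.201.252.34:
  196.0.0.0/6 (196.0.0.0 - 199.255.255.255) -> R7
  197.200.0.0/13 (197.200.0.0 - 197.207.255.255) -> R9
More-specific entries that do NOT match:
  197.201.252.0/28 (197.201.252.0 - 197.201.252.15) does not contain 197.201.252.34
  197.201.244.0/24 (197.201.244.0 - 197.201.244.255) does not contain 197.201.252.34
  197.201.128.0/18 (197.201.128.0 - 197.201.191.255) does not contain 197.201.252.34
  197.200.0.0/16 (197.200.0.0 - 197.200.255.255) does not contain 197.201.252.34
Longest matching prefix is /13 -> next hop R9.

R9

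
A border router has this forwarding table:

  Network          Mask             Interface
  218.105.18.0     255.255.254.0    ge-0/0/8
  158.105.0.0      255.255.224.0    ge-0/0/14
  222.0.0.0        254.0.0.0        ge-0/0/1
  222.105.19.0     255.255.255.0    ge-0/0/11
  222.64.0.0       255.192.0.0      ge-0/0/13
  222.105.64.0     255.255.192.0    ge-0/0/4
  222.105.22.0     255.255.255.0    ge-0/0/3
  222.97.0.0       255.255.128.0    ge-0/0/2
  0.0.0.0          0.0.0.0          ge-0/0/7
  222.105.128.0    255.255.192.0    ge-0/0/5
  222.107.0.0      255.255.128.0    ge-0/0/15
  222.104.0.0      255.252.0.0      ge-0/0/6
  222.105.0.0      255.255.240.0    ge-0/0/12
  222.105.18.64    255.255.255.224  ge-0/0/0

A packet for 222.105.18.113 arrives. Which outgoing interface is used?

ge-0/0/6

Routes whose prefix contains 222.105.18.113:
  0.0.0.0/0 (default, matches everything) -> ge-0/0/7
  222.0.0.0/7 (222.0.0.0 - 223.255.255.255) -> ge-0/0/1
  222.64.0.0/10 (222.64.0.0 - 222.127.255.255) -> ge-0/0/13
  222.104.0.0/14 (222.104.0.0 - 222.107.255.255) -> ge-0/0/6
More-specific entries that do NOT match:
  222.105.18.64/27 (222.105.18.64 - 222.105.18.95) does not contain 222.105.18.113
  222.105.19.0/24 (222.105.19.0 - 222.105.19.255) does not contain 222.105.18.113
  222.105.22.0/24 (222.105.22.0 - 222.105.22.255) does not contain 222.105.18.113
  218.105.18.0/23 (218.105.18.0 - 218.105.19.255) does not contain 222.105.18.113
  222.105.0.0/20 (222.105.0.0 - 222.105.15.255) does not contain 222.105.18.113
  158.105.0.0/19 (158.105.0.0 - 158.105.31.255) does not contain 222.105.18.113
  222.105.64.0/18 (222.105.64.0 - 222.105.127.255) does not contain 222.105.18.113
  222.105.128.0/18 (222.105.128.0 - 222.105.191.255) does not contain 222.105.18.113
  222.97.0.0/17 (222.97.0.0 - 222.97.127.255) does not contain 222.105.18.113
  222.107.0.0/17 (222.107.0.0 - 222.107.127.255) does not contain 222.105.18.113
Longest matching prefix is /14 -> interface ge-0/0/6.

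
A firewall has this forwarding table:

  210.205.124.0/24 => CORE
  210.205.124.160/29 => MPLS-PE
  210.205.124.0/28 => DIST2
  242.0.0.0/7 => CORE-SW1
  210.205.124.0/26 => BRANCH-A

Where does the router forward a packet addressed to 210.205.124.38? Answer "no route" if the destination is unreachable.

BRANCH-A

Routes whose prefix contains 210.205.124.38:
  210.205.124.0/24 (210.205.124.0 - 210.205.124.255) -> CORE
  210.205.124.0/26 (210.205.124.0 - 210.205.124.63) -> BRANCH-A
More-specific entries that do NOT match:
  210.205.124.160/29 (210.205.124.160 - 210.205.124.167) does not contain 210.205.124.38
  210.205.124.0/28 (210.205.124.0 - 210.205.124.15) does not contain 210.205.124.38
Longest matching prefix is /26 -> next hop BRANCH-A.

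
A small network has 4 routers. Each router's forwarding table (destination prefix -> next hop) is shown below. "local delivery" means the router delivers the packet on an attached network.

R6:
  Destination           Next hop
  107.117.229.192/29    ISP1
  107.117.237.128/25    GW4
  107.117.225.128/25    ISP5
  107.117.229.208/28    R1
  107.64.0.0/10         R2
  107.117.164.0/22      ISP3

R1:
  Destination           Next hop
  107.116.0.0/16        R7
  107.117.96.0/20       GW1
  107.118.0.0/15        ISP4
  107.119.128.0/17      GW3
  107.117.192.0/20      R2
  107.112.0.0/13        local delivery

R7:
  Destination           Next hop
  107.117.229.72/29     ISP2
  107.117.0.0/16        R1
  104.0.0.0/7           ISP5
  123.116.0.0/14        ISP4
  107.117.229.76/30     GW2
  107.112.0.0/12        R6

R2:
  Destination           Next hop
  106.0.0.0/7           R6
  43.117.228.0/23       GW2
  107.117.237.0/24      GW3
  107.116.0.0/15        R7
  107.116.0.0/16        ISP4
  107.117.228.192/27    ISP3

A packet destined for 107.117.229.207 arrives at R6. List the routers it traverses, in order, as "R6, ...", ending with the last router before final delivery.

At R6: longest match for 107.117.229.207 is 107.64.0.0/10 -> R2
At R2: longest match for 107.117.229.207 is 107.116.0.0/15 -> R7
At R7: longest match for 107.117.229.207 is 107.117.0.0/16 -> R1
At R1: longest match for 107.117.229.207 is 107.112.0.0/13 -> local delivery

R6, R2, R7, R1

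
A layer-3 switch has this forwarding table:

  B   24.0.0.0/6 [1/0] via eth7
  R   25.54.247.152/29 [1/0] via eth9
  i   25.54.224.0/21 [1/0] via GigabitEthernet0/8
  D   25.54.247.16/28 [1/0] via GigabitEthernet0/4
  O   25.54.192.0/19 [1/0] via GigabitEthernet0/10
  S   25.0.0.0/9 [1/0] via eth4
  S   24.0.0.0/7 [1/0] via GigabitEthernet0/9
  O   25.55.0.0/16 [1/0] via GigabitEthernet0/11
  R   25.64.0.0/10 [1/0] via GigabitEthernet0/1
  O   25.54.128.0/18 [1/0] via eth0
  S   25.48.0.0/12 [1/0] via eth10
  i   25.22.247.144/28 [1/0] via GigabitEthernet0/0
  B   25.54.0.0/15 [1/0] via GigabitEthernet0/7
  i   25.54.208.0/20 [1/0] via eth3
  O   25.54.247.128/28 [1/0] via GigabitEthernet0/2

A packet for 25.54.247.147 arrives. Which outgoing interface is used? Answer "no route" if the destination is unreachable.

Routes whose prefix contains 25.54.247.147:
  24.0.0.0/6 (24.0.0.0 - 27.255.255.255) -> eth7
  24.0.0.0/7 (24.0.0.0 - 25.255.255.255) -> GigabitEthernet0/9
  25.0.0.0/9 (25.0.0.0 - 25.127.255.255) -> eth4
  25.48.0.0/12 (25.48.0.0 - 25.63.255.255) -> eth10
  25.54.0.0/15 (25.54.0.0 - 25.55.255.255) -> GigabitEthernet0/7
More-specific entries that do NOT match:
  25.54.247.152/29 (25.54.247.152 - 25.54.247.159) does not contain 25.54.247.147
  25.54.247.16/28 (25.54.247.16 - 25.54.247.31) does not contain 25.54.247.147
  25.22.247.144/28 (25.22.247.144 - 25.22.247.159) does not contain 25.54.247.147
  25.54.247.128/28 (25.54.247.128 - 25.54.247.143) does not contain 25.54.247.147
  25.54.224.0/21 (25.54.224.0 - 25.54.231.255) does not contain 25.54.247.147
  25.54.208.0/20 (25.54.208.0 - 25.54.223.255) does not contain 25.54.247.147
  25.54.192.0/19 (25.54.192.0 - 25.54.223.255) does not contain 25.54.247.147
  25.54.128.0/18 (25.54.128.0 - 25.54.191.255) does not contain 25.54.247.147
  25.55.0.0/16 (25.55.0.0 - 25.55.255.255) does not contain 25.54.247.147
Longest matching prefix is /15 -> interface GigabitEthernet0/7.

GigabitEthernet0/7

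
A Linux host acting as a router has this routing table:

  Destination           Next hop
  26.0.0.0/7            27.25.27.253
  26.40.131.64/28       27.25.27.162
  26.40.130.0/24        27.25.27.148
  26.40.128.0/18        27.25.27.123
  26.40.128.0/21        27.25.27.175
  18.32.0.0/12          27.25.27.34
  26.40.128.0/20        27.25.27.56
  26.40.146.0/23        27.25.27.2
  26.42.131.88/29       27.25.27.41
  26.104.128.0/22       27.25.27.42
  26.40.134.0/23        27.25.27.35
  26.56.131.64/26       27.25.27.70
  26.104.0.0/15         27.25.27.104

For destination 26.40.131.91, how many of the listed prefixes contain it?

Prefixes containing 26.40.131.91:
  26.0.0.0/7 (26.0.0.0 - 27.255.255.255)
  26.40.128.0/18 (26.40.128.0 - 26.40.191.255)
  26.40.128.0/20 (26.40.128.0 - 26.40.143.255)
  26.40.128.0/21 (26.40.128.0 - 26.40.135.255)
Total matching entries: 4.

4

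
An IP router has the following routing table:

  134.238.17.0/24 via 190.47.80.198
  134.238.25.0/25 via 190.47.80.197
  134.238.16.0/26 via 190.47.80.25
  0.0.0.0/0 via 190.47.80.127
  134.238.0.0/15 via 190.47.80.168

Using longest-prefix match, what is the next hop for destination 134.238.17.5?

Routes whose prefix contains 134.238.17.5:
  0.0.0.0/0 (default, matches everything) -> 190.47.80.127
  134.238.0.0/15 (134.238.0.0 - 134.239.255.255) -> 190.47.80.168
  134.238.17.0/24 (134.238.17.0 - 134.238.17.255) -> 190.47.80.198
More-specific entries that do NOT match:
  134.238.16.0/26 (134.238.16.0 - 134.238.16.63) does not contain 134.238.17.5
  134.238.25.0/25 (134.238.25.0 - 134.238.25.127) does not contain 134.238.17.5
Longest matching prefix is /24 -> next hop 190.47.80.198.

190.47.80.198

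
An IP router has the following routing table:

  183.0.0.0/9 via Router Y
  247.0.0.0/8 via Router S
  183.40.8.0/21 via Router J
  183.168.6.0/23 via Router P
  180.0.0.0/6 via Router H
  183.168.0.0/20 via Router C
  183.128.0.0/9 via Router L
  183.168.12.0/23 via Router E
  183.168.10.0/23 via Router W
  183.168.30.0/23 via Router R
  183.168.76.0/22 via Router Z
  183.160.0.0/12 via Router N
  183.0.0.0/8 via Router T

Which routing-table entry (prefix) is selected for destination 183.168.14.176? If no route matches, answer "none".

Entries matching 183.168.14.176:
  180.0.0.0/6 (180.0.0.0 - 183.255.255.255)
  183.0.0.0/8 (183.0.0.0 - 183.255.255.255)
  183.128.0.0/9 (183.128.0.0 - 183.255.255.255)
  183.160.0.0/12 (183.160.0.0 - 183.175.255.255)
  183.168.0.0/20 (183.168.0.0 - 183.168.15.255)
Most specific is 183.168.0.0/20.

183.168.0.0/20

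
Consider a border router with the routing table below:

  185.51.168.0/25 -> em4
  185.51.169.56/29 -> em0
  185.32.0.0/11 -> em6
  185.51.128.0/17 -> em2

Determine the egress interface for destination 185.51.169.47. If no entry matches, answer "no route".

Routes whose prefix contains 185.51.169.47:
  185.32.0.0/11 (185.32.0.0 - 185.63.255.255) -> em6
  185.51.128.0/17 (185.51.128.0 - 185.51.255.255) -> em2
More-specific entries that do NOT match:
  185.51.169.56/29 (185.51.169.56 - 185.51.169.63) does not contain 185.51.169.47
  185.51.168.0/25 (185.51.168.0 - 185.51.168.127) does not contain 185.51.169.47
Longest matching prefix is /17 -> interface em2.

em2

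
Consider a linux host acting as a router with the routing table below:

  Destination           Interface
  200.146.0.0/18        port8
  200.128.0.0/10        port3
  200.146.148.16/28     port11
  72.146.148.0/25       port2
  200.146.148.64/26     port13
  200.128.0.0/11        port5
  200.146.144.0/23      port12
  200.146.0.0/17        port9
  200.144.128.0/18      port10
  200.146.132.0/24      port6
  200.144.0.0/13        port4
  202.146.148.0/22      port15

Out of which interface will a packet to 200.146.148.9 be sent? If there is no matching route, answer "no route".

port4

Routes whose prefix contains 200.146.148.9:
  200.128.0.0/10 (200.128.0.0 - 200.191.255.255) -> port3
  200.128.0.0/11 (200.128.0.0 - 200.159.255.255) -> port5
  200.144.0.0/13 (200.144.0.0 - 200.151.255.255) -> port4
More-specific entries that do NOT match:
  200.146.148.16/28 (200.146.148.16 - 200.146.148.31) does not contain 200.146.148.9
  200.146.148.64/26 (200.146.148.64 - 200.146.148.127) does not contain 200.146.148.9
  72.146.148.0/25 (72.146.148.0 - 72.146.148.127) does not contain 200.146.148.9
  200.146.132.0/24 (200.146.132.0 - 200.146.132.255) does not contain 200.146.148.9
  200.146.144.0/23 (200.146.144.0 - 200.146.145.255) does not contain 200.146.148.9
  202.146.148.0/22 (202.146.148.0 - 202.146.151.255) does not contain 200.146.148.9
  200.146.0.0/18 (200.146.0.0 - 200.146.63.255) does not contain 200.146.148.9
  200.144.128.0/18 (200.144.128.0 - 200.144.191.255) does not contain 200.146.148.9
  200.146.0.0/17 (200.146.0.0 - 200.146.127.255) does not contain 200.146.148.9
Longest matching prefix is /13 -> interface port4.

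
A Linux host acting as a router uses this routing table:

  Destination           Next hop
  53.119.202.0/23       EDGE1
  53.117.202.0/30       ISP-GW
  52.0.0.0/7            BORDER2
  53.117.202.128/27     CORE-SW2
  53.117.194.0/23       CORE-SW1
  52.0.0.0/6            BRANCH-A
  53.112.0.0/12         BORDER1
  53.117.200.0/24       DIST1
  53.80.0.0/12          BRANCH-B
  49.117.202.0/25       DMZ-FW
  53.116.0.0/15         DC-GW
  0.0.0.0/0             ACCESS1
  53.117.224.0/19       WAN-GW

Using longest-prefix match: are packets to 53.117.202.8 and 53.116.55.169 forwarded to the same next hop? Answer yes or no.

53.117.202.8: longest match 53.116.0.0/15 -> DC-GW
53.116.55.169: longest match 53.116.0.0/15 -> DC-GW

yes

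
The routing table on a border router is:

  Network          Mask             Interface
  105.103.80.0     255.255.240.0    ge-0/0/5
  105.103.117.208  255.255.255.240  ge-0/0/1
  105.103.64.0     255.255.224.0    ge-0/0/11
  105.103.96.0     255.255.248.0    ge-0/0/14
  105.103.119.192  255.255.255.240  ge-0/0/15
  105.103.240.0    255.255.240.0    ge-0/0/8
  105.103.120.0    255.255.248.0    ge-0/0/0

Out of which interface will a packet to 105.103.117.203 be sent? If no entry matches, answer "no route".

no route

No entry's prefix contains 105.103.117.203; there is no default route.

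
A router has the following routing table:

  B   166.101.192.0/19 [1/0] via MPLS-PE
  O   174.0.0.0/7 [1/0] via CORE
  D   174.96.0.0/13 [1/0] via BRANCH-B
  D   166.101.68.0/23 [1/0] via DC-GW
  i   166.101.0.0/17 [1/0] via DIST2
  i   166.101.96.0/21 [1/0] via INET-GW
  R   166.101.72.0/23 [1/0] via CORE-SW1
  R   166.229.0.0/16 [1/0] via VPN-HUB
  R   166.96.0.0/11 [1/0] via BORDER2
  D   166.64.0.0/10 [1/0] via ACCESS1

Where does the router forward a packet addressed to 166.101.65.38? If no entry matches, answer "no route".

Routes whose prefix contains 166.101.65.38:
  166.64.0.0/10 (166.64.0.0 - 166.127.255.255) -> ACCESS1
  166.96.0.0/11 (166.96.0.0 - 166.127.255.255) -> BORDER2
  166.101.0.0/17 (166.101.0.0 - 166.101.127.255) -> DIST2
More-specific entries that do NOT match:
  166.101.68.0/23 (166.101.68.0 - 166.101.69.255) does not contain 166.101.65.38
  166.101.72.0/23 (166.101.72.0 - 166.101.73.255) does not contain 166.101.65.38
  166.101.96.0/21 (166.101.96.0 - 166.101.103.255) does not contain 166.101.65.38
  166.101.192.0/19 (166.101.192.0 - 166.101.223.255) does not contain 166.101.65.38
Longest matching prefix is /17 -> next hop DIST2.

DIST2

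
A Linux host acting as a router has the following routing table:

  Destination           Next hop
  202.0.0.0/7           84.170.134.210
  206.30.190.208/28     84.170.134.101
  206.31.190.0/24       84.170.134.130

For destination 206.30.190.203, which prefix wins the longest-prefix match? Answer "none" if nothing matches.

206.30.190.203 is outside every listed prefix and there is no default route.

none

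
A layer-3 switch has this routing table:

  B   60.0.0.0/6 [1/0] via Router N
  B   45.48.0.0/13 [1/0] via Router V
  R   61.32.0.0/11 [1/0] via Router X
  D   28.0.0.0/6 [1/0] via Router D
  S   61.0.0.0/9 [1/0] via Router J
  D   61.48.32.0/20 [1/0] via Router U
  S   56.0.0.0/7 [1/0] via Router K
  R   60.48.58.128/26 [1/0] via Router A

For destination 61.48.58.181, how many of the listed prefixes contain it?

Prefixes containing 61.48.58.181:
  60.0.0.0/6 (60.0.0.0 - 63.255.255.255)
  61.0.0.0/9 (61.0.0.0 - 61.127.255.255)
  61.32.0.0/11 (61.32.0.0 - 61.63.255.255)
Total matching entries: 3.

3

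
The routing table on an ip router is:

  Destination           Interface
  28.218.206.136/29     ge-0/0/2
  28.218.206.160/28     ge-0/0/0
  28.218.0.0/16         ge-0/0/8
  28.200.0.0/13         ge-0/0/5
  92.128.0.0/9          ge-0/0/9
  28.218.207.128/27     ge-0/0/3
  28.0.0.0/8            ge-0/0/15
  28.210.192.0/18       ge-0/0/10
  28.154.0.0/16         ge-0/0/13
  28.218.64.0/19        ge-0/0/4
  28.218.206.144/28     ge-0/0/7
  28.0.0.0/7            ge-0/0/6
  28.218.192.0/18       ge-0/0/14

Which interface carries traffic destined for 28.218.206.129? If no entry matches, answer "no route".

ge-0/0/14

Routes whose prefix contains 28.218.206.129:
  28.0.0.0/7 (28.0.0.0 - 29.255.255.255) -> ge-0/0/6
  28.0.0.0/8 (28.0.0.0 - 28.255.255.255) -> ge-0/0/15
  28.218.0.0/16 (28.218.0.0 - 28.218.255.255) -> ge-0/0/8
  28.218.192.0/18 (28.218.192.0 - 28.218.255.255) -> ge-0/0/14
More-specific entries that do NOT match:
  28.218.206.136/29 (28.218.206.136 - 28.218.206.143) does not contain 28.218.206.129
  28.218.206.160/28 (28.218.206.160 - 28.218.206.175) does not contain 28.218.206.129
  28.218.206.144/28 (28.218.206.144 - 28.218.206.159) does not contain 28.218.206.129
  28.218.207.128/27 (28.218.207.128 - 28.218.207.159) does not contain 28.218.206.129
  28.218.64.0/19 (28.218.64.0 - 28.218.95.255) does not contain 28.218.206.129
Longest matching prefix is /18 -> interface ge-0/0/14.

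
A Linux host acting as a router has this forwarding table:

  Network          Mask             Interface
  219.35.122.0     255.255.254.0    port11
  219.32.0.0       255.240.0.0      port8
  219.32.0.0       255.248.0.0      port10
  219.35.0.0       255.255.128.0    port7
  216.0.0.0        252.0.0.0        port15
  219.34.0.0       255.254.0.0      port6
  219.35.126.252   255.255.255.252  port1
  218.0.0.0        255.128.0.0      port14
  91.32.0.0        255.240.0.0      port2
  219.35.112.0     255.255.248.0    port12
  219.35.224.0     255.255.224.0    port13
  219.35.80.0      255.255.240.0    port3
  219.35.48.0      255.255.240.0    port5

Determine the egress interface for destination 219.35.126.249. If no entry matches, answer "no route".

Routes whose prefix contains 219.35.126.249:
  216.0.0.0/6 (216.0.0.0 - 219.255.255.255) -> port15
  219.32.0.0/12 (219.32.0.0 - 219.47.255.255) -> port8
  219.32.0.0/13 (219.32.0.0 - 219.39.255.255) -> port10
  219.34.0.0/15 (219.34.0.0 - 219.35.255.255) -> port6
  219.35.0.0/17 (219.35.0.0 - 219.35.127.255) -> port7
More-specific entries that do NOT match:
  219.35.126.252/30 (219.35.126.252 - 219.35.126.255) does not contain 219.35.126.249
  219.35.122.0/23 (219.35.122.0 - 219.35.123.255) does not contain 219.35.126.249
  219.35.112.0/21 (219.35.112.0 - 219.35.119.255) does not contain 219.35.126.249
  219.35.80.0/20 (219.35.80.0 - 219.35.95.255) does not contain 219.35.126.249
  219.35.48.0/20 (219.35.48.0 - 219.35.63.255) does not contain 219.35.126.249
  219.35.224.0/19 (219.35.224.0 - 219.35.255.255) does not contain 219.35.126.249
Longest matching prefix is /17 -> interface port7.

port7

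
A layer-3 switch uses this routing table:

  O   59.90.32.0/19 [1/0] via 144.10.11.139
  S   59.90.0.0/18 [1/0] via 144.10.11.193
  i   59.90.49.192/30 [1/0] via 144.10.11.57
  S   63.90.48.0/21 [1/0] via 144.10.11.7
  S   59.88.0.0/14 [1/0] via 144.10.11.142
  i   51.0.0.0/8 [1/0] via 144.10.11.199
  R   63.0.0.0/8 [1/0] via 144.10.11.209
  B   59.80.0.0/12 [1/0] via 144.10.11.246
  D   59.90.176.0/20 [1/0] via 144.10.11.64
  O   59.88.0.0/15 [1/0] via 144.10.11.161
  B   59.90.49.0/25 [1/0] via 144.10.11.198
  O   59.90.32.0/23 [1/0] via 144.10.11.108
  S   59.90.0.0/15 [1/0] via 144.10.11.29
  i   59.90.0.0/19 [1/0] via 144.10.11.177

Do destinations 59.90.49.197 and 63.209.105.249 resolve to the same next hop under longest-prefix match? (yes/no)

59.90.49.197: longest match 59.90.32.0/19 -> 144.10.11.139
63.209.105.249: longest match 63.0.0.0/8 -> 144.10.11.209

no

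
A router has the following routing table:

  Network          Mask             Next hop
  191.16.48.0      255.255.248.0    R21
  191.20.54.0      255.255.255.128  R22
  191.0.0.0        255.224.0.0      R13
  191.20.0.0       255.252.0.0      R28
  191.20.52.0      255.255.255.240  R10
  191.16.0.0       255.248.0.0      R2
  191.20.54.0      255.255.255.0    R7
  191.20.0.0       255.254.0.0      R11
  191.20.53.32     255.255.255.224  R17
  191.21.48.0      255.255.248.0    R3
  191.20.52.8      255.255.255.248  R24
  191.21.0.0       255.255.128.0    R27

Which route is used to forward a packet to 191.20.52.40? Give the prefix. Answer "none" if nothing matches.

Entries matching 191.20.52.40:
  191.0.0.0/11 (191.0.0.0 - 191.31.255.255)
  191.16.0.0/13 (191.16.0.0 - 191.23.255.255)
  191.20.0.0/14 (191.20.0.0 - 191.23.255.255)
  191.20.0.0/15 (191.20.0.0 - 191.21.255.255)
Most specific is 191.20.0.0/15.

191.20.0.0/15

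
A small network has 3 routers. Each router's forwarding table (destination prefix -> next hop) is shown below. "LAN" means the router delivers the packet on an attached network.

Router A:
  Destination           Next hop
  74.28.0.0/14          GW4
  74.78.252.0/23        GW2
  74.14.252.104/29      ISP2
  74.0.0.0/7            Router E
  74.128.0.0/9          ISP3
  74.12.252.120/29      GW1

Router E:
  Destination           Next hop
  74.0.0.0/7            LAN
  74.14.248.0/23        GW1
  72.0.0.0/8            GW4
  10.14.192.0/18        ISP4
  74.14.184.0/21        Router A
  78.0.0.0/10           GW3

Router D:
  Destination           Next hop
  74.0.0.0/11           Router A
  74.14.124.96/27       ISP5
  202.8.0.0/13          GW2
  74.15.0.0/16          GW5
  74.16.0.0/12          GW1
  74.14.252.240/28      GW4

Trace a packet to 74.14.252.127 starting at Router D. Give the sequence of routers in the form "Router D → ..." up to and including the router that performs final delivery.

At Router D: longest match for 74.14.252.127 is 74.0.0.0/11 -> Router A
At Router A: longest match for 74.14.252.127 is 74.0.0.0/7 -> Router E
At Router E: longest match for 74.14.252.127 is 74.0.0.0/7 -> LAN

Router D → Router A → Router E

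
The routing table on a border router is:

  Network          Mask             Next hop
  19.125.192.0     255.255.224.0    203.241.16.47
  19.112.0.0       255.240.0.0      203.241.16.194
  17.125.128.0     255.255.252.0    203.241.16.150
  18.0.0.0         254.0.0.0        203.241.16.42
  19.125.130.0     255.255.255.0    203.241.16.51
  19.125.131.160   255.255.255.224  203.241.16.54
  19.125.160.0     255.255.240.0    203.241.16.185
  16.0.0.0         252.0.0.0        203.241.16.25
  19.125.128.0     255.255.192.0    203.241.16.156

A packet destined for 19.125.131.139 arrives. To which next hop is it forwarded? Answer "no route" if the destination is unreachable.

203.241.16.156

Routes whose prefix contains 19.125.131.139:
  16.0.0.0/6 (16.0.0.0 - 19.255.255.255) -> 203.241.16.25
  18.0.0.0/7 (18.0.0.0 - 19.255.255.255) -> 203.241.16.42
  19.112.0.0/12 (19.112.0.0 - 19.127.255.255) -> 203.241.16.194
  19.125.128.0/18 (19.125.128.0 - 19.125.191.255) -> 203.241.16.156
More-specific entries that do NOT match:
  19.125.131.160/27 (19.125.131.160 - 19.125.131.191) does not contain 19.125.131.139
  19.125.130.0/24 (19.125.130.0 - 19.125.130.255) does not contain 19.125.131.139
  17.125.128.0/22 (17.125.128.0 - 17.125.131.255) does not contain 19.125.131.139
  19.125.160.0/20 (19.125.160.0 - 19.125.175.255) does not contain 19.125.131.139
  19.125.192.0/19 (19.125.192.0 - 19.125.223.255) does not contain 19.125.131.139
Longest matching prefix is /18 -> next hop 203.241.16.156.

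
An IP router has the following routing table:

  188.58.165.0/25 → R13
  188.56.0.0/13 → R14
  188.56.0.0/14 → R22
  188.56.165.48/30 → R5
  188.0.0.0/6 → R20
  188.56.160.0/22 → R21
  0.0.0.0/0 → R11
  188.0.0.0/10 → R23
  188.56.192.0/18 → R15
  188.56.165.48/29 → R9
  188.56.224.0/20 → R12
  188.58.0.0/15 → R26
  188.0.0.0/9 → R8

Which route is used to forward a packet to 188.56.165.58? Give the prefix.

188.56.0.0/14

Entries matching 188.56.165.58:
  0.0.0.0/0 (default, matches everything)
  188.0.0.0/6 (188.0.0.0 - 191.255.255.255)
  188.0.0.0/9 (188.0.0.0 - 188.127.255.255)
  188.0.0.0/10 (188.0.0.0 - 188.63.255.255)
  188.56.0.0/13 (188.56.0.0 - 188.63.255.255)
  188.56.0.0/14 (188.56.0.0 - 188.59.255.255)
Most specific is 188.56.0.0/14.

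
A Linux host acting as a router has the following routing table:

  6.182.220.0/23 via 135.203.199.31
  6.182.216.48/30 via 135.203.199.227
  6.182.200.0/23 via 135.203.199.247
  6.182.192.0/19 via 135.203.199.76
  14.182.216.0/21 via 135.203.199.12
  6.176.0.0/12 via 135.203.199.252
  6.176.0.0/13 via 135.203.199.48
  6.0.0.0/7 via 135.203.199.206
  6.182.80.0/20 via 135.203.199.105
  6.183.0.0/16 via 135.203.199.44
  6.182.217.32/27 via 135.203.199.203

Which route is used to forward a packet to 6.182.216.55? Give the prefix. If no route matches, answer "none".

6.182.192.0/19

Entries matching 6.182.216.55:
  6.0.0.0/7 (6.0.0.0 - 7.255.255.255)
  6.176.0.0/12 (6.176.0.0 - 6.191.255.255)
  6.176.0.0/13 (6.176.0.0 - 6.183.255.255)
  6.182.192.0/19 (6.182.192.0 - 6.182.223.255)
Most specific is 6.182.192.0/19.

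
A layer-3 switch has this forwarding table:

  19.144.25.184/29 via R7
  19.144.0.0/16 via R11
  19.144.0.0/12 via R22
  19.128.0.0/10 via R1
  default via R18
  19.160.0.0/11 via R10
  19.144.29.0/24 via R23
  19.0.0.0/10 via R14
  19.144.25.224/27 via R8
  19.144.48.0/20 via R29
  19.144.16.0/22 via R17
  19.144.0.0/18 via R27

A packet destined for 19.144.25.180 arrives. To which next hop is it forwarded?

R27

Routes whose prefix contains 19.144.25.180:
  0.0.0.0/0 (default, matches everything) -> R18
  19.128.0.0/10 (19.128.0.0 - 19.191.255.255) -> R1
  19.144.0.0/12 (19.144.0.0 - 19.159.255.255) -> R22
  19.144.0.0/16 (19.144.0.0 - 19.144.255.255) -> R11
  19.144.0.0/18 (19.144.0.0 - 19.144.63.255) -> R27
More-specific entries that do NOT match:
  19.144.25.184/29 (19.144.25.184 - 19.144.25.191) does not contain 19.144.25.180
  19.144.25.224/27 (19.144.25.224 - 19.144.25.255) does not contain 19.144.25.180
  19.144.29.0/24 (19.144.29.0 - 19.144.29.255) does not contain 19.144.25.180
  19.144.16.0/22 (19.144.16.0 - 19.144.19.255) does not contain 19.144.25.180
  19.144.48.0/20 (19.144.48.0 - 19.144.63.255) does not contain 19.144.25.180
Longest matching prefix is /18 -> next hop R27.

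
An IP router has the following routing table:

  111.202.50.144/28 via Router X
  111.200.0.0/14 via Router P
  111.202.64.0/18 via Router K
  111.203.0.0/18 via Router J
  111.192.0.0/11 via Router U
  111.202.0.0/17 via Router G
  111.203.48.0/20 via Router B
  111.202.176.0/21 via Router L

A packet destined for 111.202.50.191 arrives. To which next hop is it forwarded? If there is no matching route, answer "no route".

Router G

Routes whose prefix contains 111.202.50.191:
  111.192.0.0/11 (111.192.0.0 - 111.223.255.255) -> Router U
  111.200.0.0/14 (111.200.0.0 - 111.203.255.255) -> Router P
  111.202.0.0/17 (111.202.0.0 - 111.202.127.255) -> Router G
More-specific entries that do NOT match:
  111.202.50.144/28 (111.202.50.144 - 111.202.50.159) does not contain 111.202.50.191
  111.202.176.0/21 (111.202.176.0 - 111.202.183.255) does not contain 111.202.50.191
  111.203.48.0/20 (111.203.48.0 - 111.203.63.255) does not contain 111.202.50.191
  111.202.64.0/18 (111.202.64.0 - 111.202.127.255) does not contain 111.202.50.191
  111.203.0.0/18 (111.203.0.0 - 111.203.63.255) does not contain 111.202.50.191
Longest matching prefix is /17 -> next hop Router G.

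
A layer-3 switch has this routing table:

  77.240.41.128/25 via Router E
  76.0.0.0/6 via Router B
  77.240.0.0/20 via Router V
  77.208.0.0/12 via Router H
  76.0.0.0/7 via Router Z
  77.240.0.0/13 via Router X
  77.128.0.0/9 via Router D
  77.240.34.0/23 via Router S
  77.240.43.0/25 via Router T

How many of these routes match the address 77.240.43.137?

Prefixes containing 77.240.43.137:
  76.0.0.0/6 (76.0.0.0 - 79.255.255.255)
  76.0.0.0/7 (76.0.0.0 - 77.255.255.255)
  77.128.0.0/9 (77.128.0.0 - 77.255.255.255)
  77.240.0.0/13 (77.240.0.0 - 77.247.255.255)
Total matching entries: 4.

4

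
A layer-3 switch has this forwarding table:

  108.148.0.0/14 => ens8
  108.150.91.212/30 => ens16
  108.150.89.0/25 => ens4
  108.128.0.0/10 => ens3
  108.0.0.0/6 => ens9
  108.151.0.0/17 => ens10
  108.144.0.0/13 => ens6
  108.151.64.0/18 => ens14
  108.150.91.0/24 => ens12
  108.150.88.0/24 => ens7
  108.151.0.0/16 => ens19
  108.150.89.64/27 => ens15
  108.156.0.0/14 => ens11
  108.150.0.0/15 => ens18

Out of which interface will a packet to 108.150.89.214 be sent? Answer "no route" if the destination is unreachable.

ens18

Routes whose prefix contains 108.150.89.214:
  108.0.0.0/6 (108.0.0.0 - 111.255.255.255) -> ens9
  108.128.0.0/10 (108.128.0.0 - 108.191.255.255) -> ens3
  108.144.0.0/13 (108.144.0.0 - 108.151.255.255) -> ens6
  108.148.0.0/14 (108.148.0.0 - 108.151.255.255) -> ens8
  108.150.0.0/15 (108.150.0.0 - 108.151.255.255) -> ens18
More-specific entries that do NOT match:
  108.150.91.212/30 (108.150.91.212 - 108.150.91.215) does not contain 108.150.89.214
  108.150.89.64/27 (108.150.89.64 - 108.150.89.95) does not contain 108.150.89.214
  108.150.89.0/25 (108.150.89.0 - 108.150.89.127) does not contain 108.150.89.214
  108.150.91.0/24 (108.150.91.0 - 108.150.91.255) does not contain 108.150.89.214
  108.150.88.0/24 (108.150.88.0 - 108.150.88.255) does not contain 108.150.89.214
  108.151.64.0/18 (108.151.64.0 - 108.151.127.255) does not contain 108.150.89.214
  108.151.0.0/17 (108.151.0.0 - 108.151.127.255) does not contain 108.150.89.214
  108.151.0.0/16 (108.151.0.0 - 108.151.255.255) does not contain 108.150.89.214
Longest matching prefix is /15 -> interface ens18.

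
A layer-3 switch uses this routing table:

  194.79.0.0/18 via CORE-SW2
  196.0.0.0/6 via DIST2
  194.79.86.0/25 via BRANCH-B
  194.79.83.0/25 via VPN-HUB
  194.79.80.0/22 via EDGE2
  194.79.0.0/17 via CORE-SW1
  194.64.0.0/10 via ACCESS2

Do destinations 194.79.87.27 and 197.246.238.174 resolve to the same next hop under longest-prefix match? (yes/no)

no

194.79.87.27: longest match 194.79.0.0/17 -> CORE-SW1
197.246.238.174: longest match 196.0.0.0/6 -> DIST2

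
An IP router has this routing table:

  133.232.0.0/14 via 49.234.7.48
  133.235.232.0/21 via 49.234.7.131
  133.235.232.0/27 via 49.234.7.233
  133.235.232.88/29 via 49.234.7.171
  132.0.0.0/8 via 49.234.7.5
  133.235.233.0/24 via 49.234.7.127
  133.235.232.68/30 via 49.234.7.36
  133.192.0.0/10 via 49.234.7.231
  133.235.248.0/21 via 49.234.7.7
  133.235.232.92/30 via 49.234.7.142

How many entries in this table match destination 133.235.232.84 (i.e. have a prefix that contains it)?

3

Prefixes containing 133.235.232.84:
  133.192.0.0/10 (133.192.0.0 - 133.255.255.255)
  133.232.0.0/14 (133.232.0.0 - 133.235.255.255)
  133.235.232.0/21 (133.235.232.0 - 133.235.239.255)
Total matching entries: 3.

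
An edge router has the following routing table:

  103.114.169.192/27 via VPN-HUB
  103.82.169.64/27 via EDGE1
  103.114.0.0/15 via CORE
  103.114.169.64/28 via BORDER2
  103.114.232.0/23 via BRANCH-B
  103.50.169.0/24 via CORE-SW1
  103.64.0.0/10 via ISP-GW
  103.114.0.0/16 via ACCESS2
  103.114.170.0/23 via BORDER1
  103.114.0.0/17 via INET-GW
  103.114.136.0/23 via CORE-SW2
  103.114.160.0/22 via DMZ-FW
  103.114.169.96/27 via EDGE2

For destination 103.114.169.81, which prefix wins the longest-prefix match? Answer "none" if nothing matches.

Entries matching 103.114.169.81:
  103.64.0.0/10 (103.64.0.0 - 103.127.255.255)
  103.114.0.0/15 (103.114.0.0 - 103.115.255.255)
  103.114.0.0/16 (103.114.0.0 - 103.114.255.255)
Most specific is 103.114.0.0/16.

103.114.0.0/16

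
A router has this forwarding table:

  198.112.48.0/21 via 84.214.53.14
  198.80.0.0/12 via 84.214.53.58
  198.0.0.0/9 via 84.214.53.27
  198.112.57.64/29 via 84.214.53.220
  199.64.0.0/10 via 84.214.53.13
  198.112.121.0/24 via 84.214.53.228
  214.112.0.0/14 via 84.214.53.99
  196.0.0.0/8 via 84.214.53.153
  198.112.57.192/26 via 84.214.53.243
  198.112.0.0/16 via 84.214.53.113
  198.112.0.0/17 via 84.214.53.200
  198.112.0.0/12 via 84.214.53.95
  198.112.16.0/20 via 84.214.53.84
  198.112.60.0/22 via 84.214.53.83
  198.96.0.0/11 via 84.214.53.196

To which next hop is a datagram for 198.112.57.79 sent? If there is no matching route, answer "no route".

Routes whose prefix contains 198.112.57.79:
  198.0.0.0/9 (198.0.0.0 - 198.127.255.255) -> 84.214.53.27
  198.96.0.0/11 (198.96.0.0 - 198.127.255.255) -> 84.214.53.196
  198.112.0.0/12 (198.112.0.0 - 198.127.255.255) -> 84.214.53.95
  198.112.0.0/16 (198.112.0.0 - 198.112.255.255) -> 84.214.53.113
  198.112.0.0/17 (198.112.0.0 - 198.112.127.255) -> 84.214.53.200
More-specific entries that do NOT match:
  198.112.57.64/29 (198.112.57.64 - 198.112.57.71) does not contain 198.112.57.79
  198.112.57.192/26 (198.112.57.192 - 198.112.57.255) does not contain 198.112.57.79
  198.112.121.0/24 (198.112.121.0 - 198.112.121.255) does not contain 198.112.57.79
  198.112.60.0/22 (198.112.60.0 - 198.112.63.255) does not contain 198.112.57.79
  198.112.48.0/21 (198.112.48.0 - 198.112.55.255) does not contain 198.112.57.79
  198.112.16.0/20 (198.112.16.0 - 198.112.31.255) does not contain 198.112.57.79
Longest matching prefix is /17 -> next hop 84.214.53.200.

84.214.53.200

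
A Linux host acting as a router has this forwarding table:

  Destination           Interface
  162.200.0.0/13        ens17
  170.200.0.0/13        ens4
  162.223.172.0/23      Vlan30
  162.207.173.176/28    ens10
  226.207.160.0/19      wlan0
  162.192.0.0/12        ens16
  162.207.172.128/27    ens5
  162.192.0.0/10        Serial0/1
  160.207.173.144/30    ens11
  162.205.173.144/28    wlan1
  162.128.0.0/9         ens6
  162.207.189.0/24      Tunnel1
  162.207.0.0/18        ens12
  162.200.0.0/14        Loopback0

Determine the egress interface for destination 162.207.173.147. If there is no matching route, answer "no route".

ens17

Routes whose prefix contains 162.207.173.147:
  162.128.0.0/9 (162.128.0.0 - 162.255.255.255) -> ens6
  162.192.0.0/10 (162.192.0.0 - 162.255.255.255) -> Serial0/1
  162.192.0.0/12 (162.192.0.0 - 162.207.255.255) -> ens16
  162.200.0.0/13 (162.200.0.0 - 162.207.255.255) -> ens17
More-specific entries that do NOT match:
  160.207.173.144/30 (160.207.173.144 - 160.207.173.147) does not contain 162.207.173.147
  162.207.173.176/28 (162.207.173.176 - 162.207.173.191) does not contain 162.207.173.147
  162.205.173.144/28 (162.205.173.144 - 162.205.173.159) does not contain 162.207.173.147
  162.207.172.128/27 (162.207.172.128 - 162.207.172.159) does not contain 162.207.173.147
  162.207.189.0/24 (162.207.189.0 - 162.207.189.255) does not contain 162.207.173.147
  162.223.172.0/23 (162.223.172.0 - 162.223.173.255) does not contain 162.207.173.147
  226.207.160.0/19 (226.207.160.0 - 226.207.191.255) does not contain 162.207.173.147
  162.207.0.0/18 (162.207.0.0 - 162.207.63.255) does not contain 162.207.173.147
  162.200.0.0/14 (162.200.0.0 - 162.203.255.255) does not contain 162.207.173.147
Longest matching prefix is /13 -> interface ens17.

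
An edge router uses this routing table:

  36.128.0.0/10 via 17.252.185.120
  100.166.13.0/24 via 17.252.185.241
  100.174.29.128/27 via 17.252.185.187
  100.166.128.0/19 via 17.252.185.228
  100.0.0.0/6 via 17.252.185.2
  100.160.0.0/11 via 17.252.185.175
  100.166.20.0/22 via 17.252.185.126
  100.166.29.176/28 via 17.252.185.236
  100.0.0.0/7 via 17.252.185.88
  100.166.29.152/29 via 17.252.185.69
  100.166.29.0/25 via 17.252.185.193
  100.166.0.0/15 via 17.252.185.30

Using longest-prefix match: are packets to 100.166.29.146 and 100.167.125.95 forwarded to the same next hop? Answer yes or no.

yes

100.166.29.146: longest match 100.166.0.0/15 -> 17.252.185.30
100.167.125.95: longest match 100.166.0.0/15 -> 17.252.185.30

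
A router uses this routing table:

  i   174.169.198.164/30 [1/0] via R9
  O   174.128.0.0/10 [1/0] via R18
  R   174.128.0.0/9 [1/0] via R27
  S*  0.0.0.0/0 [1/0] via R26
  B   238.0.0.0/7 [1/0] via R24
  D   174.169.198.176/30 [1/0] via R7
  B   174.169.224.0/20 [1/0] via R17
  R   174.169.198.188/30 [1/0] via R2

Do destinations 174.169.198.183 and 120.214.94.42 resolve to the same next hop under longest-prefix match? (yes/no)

no

174.169.198.183: longest match 174.128.0.0/10 -> R18
120.214.94.42: longest match 0.0.0.0/0 -> R26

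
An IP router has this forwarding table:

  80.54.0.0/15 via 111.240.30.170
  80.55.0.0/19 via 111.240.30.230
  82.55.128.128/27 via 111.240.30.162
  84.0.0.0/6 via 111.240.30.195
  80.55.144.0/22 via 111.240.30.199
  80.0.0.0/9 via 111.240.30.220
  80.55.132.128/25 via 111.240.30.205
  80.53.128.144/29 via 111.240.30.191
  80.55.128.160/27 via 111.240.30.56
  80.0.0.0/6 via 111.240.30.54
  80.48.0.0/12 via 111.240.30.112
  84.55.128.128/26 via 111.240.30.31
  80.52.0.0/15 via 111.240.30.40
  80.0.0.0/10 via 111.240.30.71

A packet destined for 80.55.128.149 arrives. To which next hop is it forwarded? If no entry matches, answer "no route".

111.240.30.170

Routes whose prefix contains 80.55.128.149:
  80.0.0.0/6 (80.0.0.0 - 83.255.255.255) -> 111.240.30.54
  80.0.0.0/9 (80.0.0.0 - 80.127.255.255) -> 111.240.30.220
  80.0.0.0/10 (80.0.0.0 - 80.63.255.255) -> 111.240.30.71
  80.48.0.0/12 (80.48.0.0 - 80.63.255.255) -> 111.240.30.112
  80.54.0.0/15 (80.54.0.0 - 80.55.255.255) -> 111.240.30.170
More-specific entries that do NOT match:
  80.53.128.144/29 (80.53.128.144 - 80.53.128.151) does not contain 80.55.128.149
  82.55.128.128/27 (82.55.128.128 - 82.55.128.159) does not contain 80.55.128.149
  80.55.128.160/27 (80.55.128.160 - 80.55.128.191) does not contain 80.55.128.149
  84.55.128.128/26 (84.55.128.128 - 84.55.128.191) does not contain 80.55.128.149
  80.55.132.128/25 (80.55.132.128 - 80.55.132.255) does not contain 80.55.128.149
  80.55.144.0/22 (80.55.144.0 - 80.55.147.255) does not contain 80.55.128.149
  80.55.0.0/19 (80.55.0.0 - 80.55.31.255) does not contain 80.55.128.149
Longest matching prefix is /15 -> next hop 111.240.30.170.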